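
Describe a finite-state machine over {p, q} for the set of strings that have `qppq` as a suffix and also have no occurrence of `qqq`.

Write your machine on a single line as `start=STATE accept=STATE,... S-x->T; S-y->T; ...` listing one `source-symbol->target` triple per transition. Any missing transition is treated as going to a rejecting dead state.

start=S0; accept=S6; S0-p->S0; S0-q->S1; S1-p->S2; S1-q->S3; S2-p->S4; S2-q->S1; S3-p->S2; S3-q->S5; S4-p->S0; S4-q->S6; S5-p->S5; S5-q->S5; S6-p->S2; S6-q->S3

Handle the two conditions separately and then intersect. One (5 states) tracks how much of the suffix `qppq` has currently been matched; the other (4 states) tracks partial matches of the forbidden pattern `qqq`. Each combined state is a pair, one component from each; accept when both components accept. Equivalent product states are then merged.
        p   q  
>  S0   S0  S1 
   S1   S2  S3 
   S2   S4  S1 
   S3   S2  S5 
   S4   S0  S6 
   S5   S5  S5 
 * S6   S2  S3 
(> = start, * = accepting)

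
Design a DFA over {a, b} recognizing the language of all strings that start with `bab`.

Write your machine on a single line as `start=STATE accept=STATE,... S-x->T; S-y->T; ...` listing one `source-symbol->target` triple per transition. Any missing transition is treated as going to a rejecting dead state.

Walk along `bab` while the input agrees: from q0 take `b` to q1, and so on. Any deviation drops to the rejecting sink q4. Once q3 is reached the prefix is confirmed and every continuation is accepted.
A 5-state machine:
        a   b  
>  q0   q4  q1 
   q1   q2  q4 
   q2   q4  q3 
 * q3   q3  q3 
   q4   q4  q4 
(> = start, * = accepting)

start=q0; accept=q3; q0-a->q4; q0-b->q1; q1-a->q2; q1-b->q4; q2-a->q4; q2-b->q3; q3-a->q3; q3-b->q3; q4-a->q4; q4-b->q4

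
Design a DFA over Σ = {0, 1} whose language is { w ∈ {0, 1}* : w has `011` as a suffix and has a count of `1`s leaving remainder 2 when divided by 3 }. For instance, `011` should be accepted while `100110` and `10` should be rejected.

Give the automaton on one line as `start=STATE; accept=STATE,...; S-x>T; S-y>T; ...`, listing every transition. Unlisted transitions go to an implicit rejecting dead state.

Build one automaton per condition and run them in lockstep. The first has 4 states tracking how much of the suffix `011` has currently been matched; the second has 3 states tracking the count of `1`s modulo 3. A product state is a pair (one from each), accepting exactly when both do.
With 12 states:
          0    1  
>  s0     s1   s2 
   s1     s1   s3 
   s2     s4   s5 
   s3     s4   s6 
   s4     s4   s7 
   s5     s8   s0 
 * s6     s8   s0 
   s7     s8   s9 
   s8     s8  s10 
   s9     s1   s2 
   s10    s1  s11 
   s11    s4   s5 
(> = start, * = accepting)

start=s0; accept=s6; s0-0>s1; s0-1>s2; s1-0>s1; s1-1>s3; s2-0>s4; s2-1>s5; s3-0>s4; s3-1>s6; s4-0>s4; s4-1>s7; s5-0>s8; s5-1>s0; s6-0>s8; s6-1>s0; s7-0>s8; s7-1>s9; s8-0>s8; s8-1>s10; s9-0>s1; s9-1>s2; s10-0>s1; s10-1>s11; s11-0>s4; s11-1>s5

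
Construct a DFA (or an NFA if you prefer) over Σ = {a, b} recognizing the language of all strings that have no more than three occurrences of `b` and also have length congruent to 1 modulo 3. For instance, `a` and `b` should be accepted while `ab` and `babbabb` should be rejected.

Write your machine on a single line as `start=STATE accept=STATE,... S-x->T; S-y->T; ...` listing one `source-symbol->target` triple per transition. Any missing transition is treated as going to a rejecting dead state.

start=q0; accept=q1,q2,q9,q10; q0-a->q1; q0-b->q2; q1-a->q3; q1-b->q4; q2-a->q4; q2-b->q5; q3-a->q0; q3-b->q6; q4-a->q6; q4-b->q7; q5-a->q7; q5-b->q8; q6-a->q2; q6-b->q9; q7-a->q9; q7-b->q10; q8-a->q10; q8-b->q11; q9-a->q5; q9-b->q12; q10-a->q12; q10-b->q13; q11-a->q13; q11-b->q13; q12-a->q8; q12-b->q14; q13-a->q14; q13-b->q14; q14-a->q11; q14-b->q11

Build one automaton per condition and run them in lockstep. One (5 states) tracks the count of `b`s, saturating at 4; the other (3 states) tracks the input length modulo 3. Each combined state is a pair, one component from each; accept when both components accept.
          a    b  
>  q0     q1   q2 
 * q1     q3   q4 
 * q2     q4   q5 
   q3     q0   q6 
   q4     q6   q7 
   q5     q7   q8 
   q6     q2   q9 
   q7     q9  q10 
   q8    q10  q11 
 * q9     q5  q12 
 * q10   q12  q13 
   q11   q13  q13 
   q12    q8  q14 
   q13   q14  q14 
   q14   q11  q11 
(> = start, * = accepting)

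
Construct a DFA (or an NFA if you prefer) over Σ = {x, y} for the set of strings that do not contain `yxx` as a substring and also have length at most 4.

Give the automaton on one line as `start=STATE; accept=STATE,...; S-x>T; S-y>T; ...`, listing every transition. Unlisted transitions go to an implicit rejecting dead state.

start=S0; accept=S0,S1,S2,S3,S4,S5,S6,S7,S9; S0-x>S1; S0-y>S2; S1-x>S3; S1-y>S4; S2-x>S5; S2-y>S4; S3-x>S6; S3-y>S6; S4-x>S7; S4-y>S6; S5-x>S8; S5-y>S6; S6-x>S9; S6-y>S9; S7-x>S8; S7-y>S9; S8-x>S8; S8-y>S8; S9-x>S8; S9-y>S8

Handle the two conditions separately and then intersect. The first has 4 states tracking partial matches of the forbidden pattern `yxx`; the second has 6 states tracking the input length, saturating at 5. A product state is a pair (one from each), accepting exactly when both do. Minimizing collapses redundant product states.
        x   y  
>* S0   S1  S2 
 * S1   S3  S4 
 * S2   S5  S4 
 * S3   S6  S6 
 * S4   S7  S6 
 * S5   S8  S6 
 * S6   S9  S9 
 * S7   S8  S9 
   S8   S8  S8 
 * S9   S8  S8 
(> = start, * = accepting)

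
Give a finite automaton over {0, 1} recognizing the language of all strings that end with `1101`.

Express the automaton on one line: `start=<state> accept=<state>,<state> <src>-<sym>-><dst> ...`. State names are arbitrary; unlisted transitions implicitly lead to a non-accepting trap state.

Let each state record the length of the longest suffix of the input read so far that is also a prefix of `1101`. q1 means the last symbol is `1`; q2 means the last 2 symbols are `11`; q3 means the last 3 symbols are `110`; q4 means the last 4 symbols are `1101`. Accept only at q4, where the string currently ends in `1101`.
5 states suffice.
        0   1  
>  q0   q0  q1 
   q1   q0  q2 
   q2   q3  q2 
   q3   q0  q4 
 * q4   q0  q2 
(> = start, * = accepting)

start=q0 accept=q4 q0-0->q0 q0-1->q1 q1-0->q0 q1-1->q2 q2-0->q3 q2-1->q2 q3-0->q0 q3-1->q4 q4-0->q0 q4-1->q2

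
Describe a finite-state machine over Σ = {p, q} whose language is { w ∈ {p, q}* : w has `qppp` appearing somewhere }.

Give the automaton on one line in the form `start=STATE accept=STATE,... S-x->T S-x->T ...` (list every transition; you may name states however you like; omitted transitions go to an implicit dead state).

start=S0 accept=S4 S0-p->S0 S0-q->S1 S1-p->S2 S1-q->S1 S2-p->S3 S2-q->S1 S3-p->S4 S3-q->S1 S4-p->S4 S4-q->S4

States S0..S3 record the length of the longest prefix of `qppp` that matches the current input suffix. Reaching S4 means `qppp` has been seen, and we stay there forever. Accept from S4.
        p   q  
>  S0   S0  S1 
   S1   S2  S1 
   S2   S3  S1 
   S3   S4  S1 
 * S4   S4  S4 
(> = start, * = accepting)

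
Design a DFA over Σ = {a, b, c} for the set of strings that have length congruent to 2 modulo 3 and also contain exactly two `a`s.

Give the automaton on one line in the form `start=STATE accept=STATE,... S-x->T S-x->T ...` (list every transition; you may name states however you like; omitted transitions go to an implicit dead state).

Run two small machines in parallel and take their product. One (3 states) tracks the input length modulo 3; the other (4 states) tracks the count of `a`s, saturating at 3. Each combined state is a pair, one component from each; accept when both components accept. Minimizing collapses redundant product states.
A 10-state machine:
        a   b   c  
>  s0   s1  s2  s2 
   s1   s3  s4  s4 
   s2   s4  s5  s5 
 * s3   s6  s7  s7 
   s4   s7  s8  s8 
   s5   s8  s0  s0 
   s6   s6  s6  s6 
   s7   s6  s9  s9 
   s8   s9  s1  s1 
   s9   s6  s3  s3 
(> = start, * = accepting)

start=s0 accept=s3 s0-a->s1 s0-b->s2 s0-c->s2 s1-a->s3 s1-b->s4 s1-c->s4 s2-a->s4 s2-b->s5 s2-c->s5 s3-a->s6 s3-b->s7 s3-c->s7 s4-a->s7 s4-b->s8 s4-c->s8 s5-a->s8 s5-b->s0 s5-c->s0 s6-a->s6 s6-b->s6 s6-c->s6 s7-a->s6 s7-b->s9 s7-c->s9 s8-a->s9 s8-b->s1 s8-c->s1 s9-a->s6 s9-b->s3 s9-c->s3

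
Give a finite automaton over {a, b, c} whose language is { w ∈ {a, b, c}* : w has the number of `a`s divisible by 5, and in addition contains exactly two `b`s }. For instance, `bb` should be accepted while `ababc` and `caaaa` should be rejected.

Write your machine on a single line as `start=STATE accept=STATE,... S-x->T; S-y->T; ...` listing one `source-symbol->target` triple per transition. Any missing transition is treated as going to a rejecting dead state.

Build one automaton per condition and run them in lockstep. The first has 5 states tracking the count of `a`s modulo 5; the second has 4 states tracking the count of `b`s, saturating at 3. A product state is a pair (one from each), accepting exactly when both do.
With 20 states:
          a    b    c  
>  q0     q1   q2   q0 
   q1     q3   q4   q1 
   q2     q4   q5   q2 
   q3     q6   q7   q3 
   q4     q7   q8   q4 
 * q5     q8   q9   q5 
   q6    q10  q11   q6 
   q7    q11  q12   q7 
   q8    q12  q13   q8 
   q9    q13   q9   q9 
   q10    q0  q14  q10 
   q11   q14  q15  q11 
   q12   q15  q16  q12 
   q13   q16  q13  q13 
   q14    q2  q17  q14 
   q15   q17  q18  q15 
   q16   q18  q16  q16 
   q17    q5  q19  q17 
   q18   q19  q18  q18 
   q19    q9  q19  q19 
(> = start, * = accepting)

start=q0; accept=q5; q0-a->q1; q0-b->q2; q0-c->q0; q1-a->q3; q1-b->q4; q1-c->q1; q2-a->q4; q2-b->q5; q2-c->q2; q3-a->q6; q3-b->q7; q3-c->q3; q4-a->q7; q4-b->q8; q4-c->q4; q5-a->q8; q5-b->q9; q5-c->q5; q6-a->q10; q6-b->q11; q6-c->q6; q7-a->q11; q7-b->q12; q7-c->q7; q8-a->q12; q8-b->q13; q8-c->q8; q9-a->q13; q9-b->q9; q9-c->q9; q10-a->q0; q10-b->q14; q10-c->q10; q11-a->q14; q11-b->q15; q11-c->q11; q12-a->q15; q12-b->q16; q12-c->q12; q13-a->q16; q13-b->q13; q13-c->q13; q14-a->q2; q14-b->q17; q14-c->q14; q15-a->q17; q15-b->q18; q15-c->q15; q16-a->q18; q16-b->q16; q16-c->q16; q17-a->q5; q17-b->q19; q17-c->q17; q18-a->q19; q18-b->q18; q18-c->q18; q19-a->q9; q19-b->q19; q19-c->q19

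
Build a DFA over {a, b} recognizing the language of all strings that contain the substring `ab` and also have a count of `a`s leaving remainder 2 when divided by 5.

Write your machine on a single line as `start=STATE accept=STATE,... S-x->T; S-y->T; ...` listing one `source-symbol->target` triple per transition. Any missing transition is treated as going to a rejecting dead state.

start=q0; accept=q5; q0-a->q1; q0-b->q0; q1-a->q2; q1-b->q3; q2-a->q4; q2-b->q5; q3-a->q5; q3-b->q3; q4-a->q6; q4-b->q7; q5-a->q7; q5-b->q5; q6-a->q8; q6-b->q9; q7-a->q9; q7-b->q7; q8-a->q1; q8-b->q10; q9-a->q10; q9-b->q9; q10-a->q3; q10-b->q10

Handle the two conditions separately and then intersect. The first has 3 states tracking whether and how much of `ab` has been seen; the second has 5 states tracking the count of `a`s modulo 5. A product state is a pair (one from each), accepting exactly when both do.
An 11-state machine:
          a    b  
>  q0     q1   q0 
   q1     q2   q3 
   q2     q4   q5 
   q3     q5   q3 
   q4     q6   q7 
 * q5     q7   q5 
   q6     q8   q9 
   q7     q9   q7 
   q8     q1  q10 
   q9    q10   q9 
   q10    q3  q10 
(> = start, * = accepting)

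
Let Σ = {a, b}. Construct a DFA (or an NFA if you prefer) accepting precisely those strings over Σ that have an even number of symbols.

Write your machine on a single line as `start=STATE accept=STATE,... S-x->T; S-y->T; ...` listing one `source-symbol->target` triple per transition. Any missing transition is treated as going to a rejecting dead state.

start=S0; accept=S0; S0-a->S1; S0-b->S1; S1-a->S0; S1-b->S0

Only the length mod 2 matters, so use a 2-cycle: from any state, every input symbol moves to the next state, wrapping S1 back to S0. Mark S0 accepting.
2 states suffice.
        a   b  
>* S0   S1  S1 
   S1   S0  S0 
(> = start, * = accepting)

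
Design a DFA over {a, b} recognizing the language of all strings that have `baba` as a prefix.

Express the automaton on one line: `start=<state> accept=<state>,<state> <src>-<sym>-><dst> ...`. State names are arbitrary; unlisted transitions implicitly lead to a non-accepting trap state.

Walk along `baba` while the input agrees: from q0 take `b` to q1, and so on. Any deviation drops to the rejecting sink q5. Once q4 is reached the prefix is confirmed and every continuation is accepted.
A 6-state machine:
        a   b  
>  q0   q5  q1 
   q1   q2  q5 
   q2   q5  q3 
   q3   q4  q5 
 * q4   q4  q4 
   q5   q5  q5 
(> = start, * = accepting)

start=q0 accept=q4 q0-a->q5 q0-b->q1 q1-a->q2 q1-b->q5 q2-a->q5 q2-b->q3 q3-a->q4 q3-b->q5 q4-a->q4 q4-b->q4 q5-a->q5 q5-b->q5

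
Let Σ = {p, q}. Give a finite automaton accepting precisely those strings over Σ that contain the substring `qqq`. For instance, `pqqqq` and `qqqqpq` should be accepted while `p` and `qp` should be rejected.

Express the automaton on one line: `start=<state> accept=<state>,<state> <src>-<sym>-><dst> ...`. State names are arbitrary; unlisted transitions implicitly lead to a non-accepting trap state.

start=S0 accept=S3 S0-p->S0 S0-q->S1 S1-p->S0 S1-q->S2 S2-p->S0 S2-q->S3 S3-p->S3 S3-q->S3

States S0..S2 record the length of the longest prefix of `qqq` that matches the current input suffix. Reaching S3 means `qqq` has been seen, and we stay there forever. Accept from S3.
4 states suffice.
        p   q  
>  S0   S0  S1 
   S1   S0  S2 
   S2   S0  S3 
 * S3   S3  S3 
(> = start, * = accepting)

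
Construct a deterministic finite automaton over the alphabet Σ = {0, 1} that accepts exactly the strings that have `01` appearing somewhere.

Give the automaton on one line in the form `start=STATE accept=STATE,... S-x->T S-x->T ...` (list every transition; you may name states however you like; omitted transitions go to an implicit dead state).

start=s0 accept=s2 s0-0->s1 s0-1->s0 s1-0->s1 s1-1->s2 s2-0->s2 s2-1->s2

Track how much of `01` has been matched so far: state s0 is no progress, s2 is the absorbing accept state reached once `01` has occurred. Intermediate states record partial matches; on a mismatch, fall back to the longest reusable overlap.
With 3 states:
        0   1  
>  s0   s1  s0 
   s1   s1  s2 
 * s2   s2  s2 
(> = start, * = accepting)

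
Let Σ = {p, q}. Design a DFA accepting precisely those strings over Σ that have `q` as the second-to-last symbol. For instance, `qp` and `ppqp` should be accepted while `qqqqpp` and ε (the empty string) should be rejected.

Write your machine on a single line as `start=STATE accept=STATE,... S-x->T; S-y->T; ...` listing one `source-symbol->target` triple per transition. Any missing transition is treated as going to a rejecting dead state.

start=A; accept=F,G; A-p->B; A-q->C; B-p->D; B-q->E; C-p->F; C-q->G; D-p->D; D-q->E; E-p->F; E-q->G; F-p->D; F-q->E; G-p->F; G-q->G

Because acceptance depends on a position counted from the end, the machine has to buffer the most recent 2 symbols. Make each state the string of the last up-to-2 symbols read; on input `x` shift the window left and append `x`. Accept when the buffered window has length 2 and begins with `q`.
7 states suffice.
       p  q 
>  A   B  C 
   B   D  E 
   C   F  G 
   D   D  E 
   E   F  G 
 * F   D  E 
 * G   F  G 
(> = start, * = accepting)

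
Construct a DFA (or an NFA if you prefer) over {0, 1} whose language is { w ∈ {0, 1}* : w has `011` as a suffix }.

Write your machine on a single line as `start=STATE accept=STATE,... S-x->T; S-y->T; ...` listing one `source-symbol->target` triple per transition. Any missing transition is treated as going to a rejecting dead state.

Let each state record the length of the longest suffix of the input read so far that is also a prefix of `011`. q1 means the last symbol is `0`; q2 means the last 2 symbols are `01`; q3 means the last 3 symbols are `011`. Accept only at q3, where the string currently ends in `011`.
        0   1  
>  q0   q1  q0 
   q1   q1  q2 
   q2   q1  q3 
 * q3   q1  q0 
(> = start, * = accepting)

start=q0; accept=q3; q0-0->q1; q0-1->q0; q1-0->q1; q1-1->q2; q2-0->q1; q2-1->q3; q3-0->q1; q3-1->q0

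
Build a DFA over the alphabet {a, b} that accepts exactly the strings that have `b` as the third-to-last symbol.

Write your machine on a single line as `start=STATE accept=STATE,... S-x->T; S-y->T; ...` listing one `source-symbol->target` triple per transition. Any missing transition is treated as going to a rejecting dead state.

Because acceptance depends on a position counted from the end, the machine has to buffer the most recent 3 symbols. Make each state the string of the last up-to-3 symbols read; on input `x` shift the window left and append `x`. Accept when the buffered window has length 3 and begins with `b`.
15 states suffice.
          a    b  
>  S0     S1   S2 
   S1     S3   S4 
   S2     S5   S6 
   S3     S7   S8 
   S4     S9  S10 
   S5    S11  S12 
   S6    S13  S14 
   S7     S7   S8 
   S8     S9  S10 
   S9    S11  S12 
   S10   S13  S14 
 * S11    S7   S8 
 * S12    S9  S10 
 * S13   S11  S12 
 * S14   S13  S14 
(> = start, * = accepting)

start=S0; accept=S11,S12,S13,S14; S0-a->S1; S0-b->S2; S1-a->S3; S1-b->S4; S2-a->S5; S2-b->S6; S3-a->S7; S3-b->S8; S4-a->S9; S4-b->S10; S5-a->S11; S5-b->S12; S6-a->S13; S6-b->S14; S7-a->S7; S7-b->S8; S8-a->S9; S8-b->S10; S9-a->S11; S9-b->S12; S10-a->S13; S10-b->S14; S11-a->S7; S11-b->S8; S12-a->S9; S12-b->S10; S13-a->S11; S13-b->S12; S14-a->S13; S14-b->S14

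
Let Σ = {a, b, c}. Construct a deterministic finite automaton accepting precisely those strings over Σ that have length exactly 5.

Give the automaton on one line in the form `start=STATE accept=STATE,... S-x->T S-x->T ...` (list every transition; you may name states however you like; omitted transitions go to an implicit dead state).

start=q0 accept=q5 q0-a->q1 q0-b->q1 q0-c->q1 q1-a->q2 q1-b->q2 q1-c->q2 q2-a->q3 q2-b->q3 q2-c->q3 q3-a->q4 q3-b->q4 q3-c->q4 q4-a->q5 q4-b->q5 q4-c->q5 q5-a->q6 q5-b->q6 q5-c->q6 q6-a->q6 q6-b->q6 q6-c->q6

Count input length up to 6: every symbol moves from q0 toward q6, which means 'more than 5' and absorbs. Accept from {q5}.
A 7-state machine:
        a   b   c  
>  q0   q1  q1  q1 
   q1   q2  q2  q2 
   q2   q3  q3  q3 
   q3   q4  q4  q4 
   q4   q5  q5  q5 
 * q5   q6  q6  q6 
   q6   q6  q6  q6 
(> = start, * = accepting)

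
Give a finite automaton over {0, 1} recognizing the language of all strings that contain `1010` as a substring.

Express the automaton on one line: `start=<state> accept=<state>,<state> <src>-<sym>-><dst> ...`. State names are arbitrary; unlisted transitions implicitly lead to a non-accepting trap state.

start=q0 accept=q4 q0-0->q0 q0-1->q1 q1-0->q2 q1-1->q1 q2-0->q0 q2-1->q3 q3-0->q4 q3-1->q1 q4-0->q4 q4-1->q4

States q0..q3 record the length of the longest prefix of `1010` that matches the current input suffix. Reaching q4 means `1010` has been seen, and we stay there forever. Accept from q4.
        0   1  
>  q0   q0  q1 
   q1   q2  q1 
   q2   q0  q3 
   q3   q4  q1 
 * q4   q4  q4 
(> = start, * = accepting)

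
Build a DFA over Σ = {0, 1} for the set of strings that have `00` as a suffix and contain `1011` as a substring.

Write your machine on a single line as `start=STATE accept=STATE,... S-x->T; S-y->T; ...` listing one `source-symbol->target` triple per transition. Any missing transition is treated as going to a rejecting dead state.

Build one automaton per condition and run them in lockstep. One (3 states) tracks how much of the suffix `00` has currently been matched; the other (5 states) tracks whether and how much of `1011` has been seen. Each combined state is a pair, one component from each; accept when both components accept.
A 9-state machine:
        0   1  
>  q0   q1  q2 
   q1   q3  q2 
   q2   q4  q2 
   q3   q3  q2 
   q4   q3  q5 
   q5   q4  q6 
   q6   q7  q6 
   q7   q8  q6 
 * q8   q8  q6 
(> = start, * = accepting)

start=q0; accept=q8; q0-0->q1; q0-1->q2; q1-0->q3; q1-1->q2; q2-0->q4; q2-1->q2; q3-0->q3; q3-1->q2; q4-0->q3; q4-1->q5; q5-0->q4; q5-1->q6; q6-0->q7; q6-1->q6; q7-0->q8; q7-1->q6; q8-0->q8; q8-1->q6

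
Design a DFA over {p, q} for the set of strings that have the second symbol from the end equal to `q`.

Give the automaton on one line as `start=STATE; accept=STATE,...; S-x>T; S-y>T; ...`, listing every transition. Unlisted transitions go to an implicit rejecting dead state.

A DFA must remember the last 2 symbols (since which symbol is second-to-last isn't known until the input ends). Use one state per possible window of the last ≤2 symbols; accept from those whose window starts with `q`.
        p   q  
>  s0   s1  s2 
   s1   s3  s4 
   s2   s5  s6 
   s3   s3  s4 
   s4   s5  s6 
 * s5   s3  s4 
 * s6   s5  s6 
(> = start, * = accepting)

start=s0; accept=s5,s6; s0-p>s1; s0-q>s2; s1-p>s3; s1-q>s4; s2-p>s5; s2-q>s6; s3-p>s3; s3-q>s4; s4-p>s5; s4-q>s6; s5-p>s3; s5-q>s4; s6-p>s5; s6-q>s6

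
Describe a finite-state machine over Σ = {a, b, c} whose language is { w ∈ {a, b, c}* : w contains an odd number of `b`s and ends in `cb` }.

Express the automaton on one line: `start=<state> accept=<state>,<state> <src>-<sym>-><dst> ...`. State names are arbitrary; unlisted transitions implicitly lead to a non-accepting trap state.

Build one automaton per condition and run them in lockstep. One (2 states) tracks the count of `b`s modulo 2; the other (3 states) tracks how much of the suffix `cb` has currently been matched. Each combined state is a pair, one component from each; accept when both components accept. Equivalent product states are then merged.
        a   b   c  
>  q0   q0  q1  q2 
   q1   q1  q0  q1 
   q2   q0  q3  q2 
 * q3   q1  q0  q1 
(> = start, * = accepting)

start=q0 accept=q3 q0-a->q0 q0-b->q1 q0-c->q2 q1-a->q1 q1-b->q0 q1-c->q1 q2-a->q0 q2-b->q3 q2-c->q2 q3-a->q1 q3-b->q0 q3-c->q1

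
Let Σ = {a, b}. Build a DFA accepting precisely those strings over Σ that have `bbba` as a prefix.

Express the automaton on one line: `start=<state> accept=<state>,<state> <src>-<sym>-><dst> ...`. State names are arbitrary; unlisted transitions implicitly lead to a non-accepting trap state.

start=q0 accept=q4 q0-a->q5 q0-b->q1 q1-a->q5 q1-b->q2 q2-a->q5 q2-b->q3 q3-a->q4 q3-b->q5 q4-a->q4 q4-b->q4 q5-a->q5 q5-b->q5

Check the first 4 symbols one by one: q0 through q3 record how many have matched `bbba` so far; any wrong symbol goes to the dead state q5. After all 4 match we enter the accepting sink q4.
With 6 states:
        a   b  
>  q0   q5  q1 
   q1   q5  q2 
   q2   q5  q3 
   q3   q4  q5 
 * q4   q4  q4 
   q5   q5  q5 
(> = start, * = accepting)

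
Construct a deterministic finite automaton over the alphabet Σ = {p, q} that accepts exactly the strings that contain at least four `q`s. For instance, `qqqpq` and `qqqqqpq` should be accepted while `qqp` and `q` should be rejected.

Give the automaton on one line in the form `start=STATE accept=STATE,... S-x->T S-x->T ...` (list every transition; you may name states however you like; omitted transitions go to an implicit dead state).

start=A accept=E,F A-p->A A-q->B B-p->B B-q->C C-p->C C-q->D D-p->D D-q->E E-p->E E-q->F F-p->F F-q->F

Count `q`s, saturating at 5: states A through E mean 0 through 4 `q`s seen; F means more than 4. Each `q` increments (capped at F); other symbols loop. Accept from {E, F}.
A 6-state machine:
       p  q 
>  A   A  B 
   B   B  C 
   C   C  D 
   D   D  E 
 * E   E  F 
 * F   F  F 
(> = start, * = accepting)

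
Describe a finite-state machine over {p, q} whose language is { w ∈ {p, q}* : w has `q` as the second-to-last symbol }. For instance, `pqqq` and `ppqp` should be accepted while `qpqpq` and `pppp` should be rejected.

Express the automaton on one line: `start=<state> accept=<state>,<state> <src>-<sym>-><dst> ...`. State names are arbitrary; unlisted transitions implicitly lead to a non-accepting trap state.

A DFA must remember the last 2 symbols (since which symbol is second-to-last isn't known until the input ends). Use one state per possible window of the last ≤2 symbols; accept from those whose window starts with `q`.
With 7 states:
        p   q  
>  s0   s1  s2 
   s1   s3  s4 
   s2   s5  s6 
   s3   s3  s4 
   s4   s5  s6 
 * s5   s3  s4 
 * s6   s5  s6 
(> = start, * = accepting)

start=s0 accept=s5,s6 s0-p->s1 s0-q->s2 s1-p->s3 s1-q->s4 s2-p->s5 s2-q->s6 s3-p->s3 s3-q->s4 s4-p->s5 s4-q->s6 s5-p->s3 s5-q->s4 s6-p->s5 s6-q->s6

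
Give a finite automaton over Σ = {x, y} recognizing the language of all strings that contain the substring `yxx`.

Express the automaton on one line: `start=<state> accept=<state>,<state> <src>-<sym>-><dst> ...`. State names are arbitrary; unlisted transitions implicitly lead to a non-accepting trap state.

start=s0 accept=s3 s0-x->s0 s0-y->s1 s1-x->s2 s1-y->s1 s2-x->s3 s2-y->s1 s3-x->s3 s3-y->s3

Track how much of `yxx` has been matched so far: state s0 is no progress, s3 is the absorbing accept state reached once `yxx` has occurred. Intermediate states record partial matches; on a mismatch, fall back to the longest reusable overlap.
4 states suffice.
        x   y  
>  s0   s0  s1 
   s1   s2  s1 
   s2   s3  s1 
 * s3   s3  s3 
(> = start, * = accepting)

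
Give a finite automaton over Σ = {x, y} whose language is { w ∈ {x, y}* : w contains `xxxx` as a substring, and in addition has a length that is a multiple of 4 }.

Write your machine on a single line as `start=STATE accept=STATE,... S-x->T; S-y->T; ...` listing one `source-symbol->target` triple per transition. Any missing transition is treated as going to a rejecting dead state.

Build one automaton per condition and run them in lockstep. The first has 5 states tracking whether and how much of `xxxx` has been seen; the second has 4 states tracking the input length modulo 4. A product state is a pair (one from each), accepting exactly when both do.
A 20-state machine:
          x    y  
>  q0     q1   q2 
   q1     q3   q4 
   q2     q5   q4 
   q3     q6   q7 
   q4     q8   q7 
   q5     q9   q7 
   q6    q10   q0 
   q7    q11   q0 
   q8    q12   q0 
   q9    q13   q0 
 * q10   q14  q14 
   q11   q15   q2 
   q12   q16   q2 
   q13   q14   q2 
   q14   q17  q17 
   q15   q18   q4 
   q16   q17   q4 
   q17   q19  q19 
   q18   q19   q7 
   q19   q10  q10 
(> = start, * = accepting)

start=q0; accept=q10; q0-x->q1; q0-y->q2; q1-x->q3; q1-y->q4; q2-x->q5; q2-y->q4; q3-x->q6; q3-y->q7; q4-x->q8; q4-y->q7; q5-x->q9; q5-y->q7; q6-x->q10; q6-y->q0; q7-x->q11; q7-y->q0; q8-x->q12; q8-y->q0; q9-x->q13; q9-y->q0; q10-x->q14; q10-y->q14; q11-x->q15; q11-y->q2; q12-x->q16; q12-y->q2; q13-x->q14; q13-y->q2; q14-x->q17; q14-y->q17; q15-x->q18; q15-y->q4; q16-x->q17; q16-y->q4; q17-x->q19; q17-y->q19; q18-x->q19; q18-y->q7; q19-x->q10; q19-y->q10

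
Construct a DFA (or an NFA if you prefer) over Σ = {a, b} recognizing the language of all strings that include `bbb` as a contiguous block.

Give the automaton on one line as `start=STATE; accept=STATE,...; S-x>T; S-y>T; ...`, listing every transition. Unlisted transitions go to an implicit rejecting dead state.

start=q0; accept=q3; q0-a>q0; q0-b>q1; q1-a>q0; q1-b>q2; q2-a>q0; q2-b>q3; q3-a>q3; q3-b>q3

Track how much of `bbb` has been matched so far: state q0 is no progress, q3 is the absorbing accept state reached once `bbb` has occurred. Intermediate states record partial matches; on a mismatch, fall back to the longest reusable overlap.
4 states suffice.
        a   b  
>  q0   q0  q1 
   q1   q0  q2 
   q2   q0  q3 
 * q3   q3  q3 
(> = start, * = accepting)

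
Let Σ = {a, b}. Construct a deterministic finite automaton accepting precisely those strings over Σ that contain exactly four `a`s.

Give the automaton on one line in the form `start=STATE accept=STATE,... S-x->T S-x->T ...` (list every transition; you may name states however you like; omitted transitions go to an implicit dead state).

Only the number of `a`s matters, and only up to 5. Make a chain q0 → q1 → q2 → q3 → q4 → q5 advanced by each `a` (with q5 absorbing); every other symbol self-loops. The accepting set is {q4}.
With 6 states:
        a   b  
>  q0   q1  q0 
   q1   q2  q1 
   q2   q3  q2 
   q3   q4  q3 
 * q4   q5  q4 
   q5   q5  q5 
(> = start, * = accepting)

start=q0 accept=q4 q0-a->q1 q0-b->q0 q1-a->q2 q1-b->q1 q2-a->q3 q2-b->q2 q3-a->q4 q3-b->q3 q4-a->q5 q4-b->q4 q5-a->q5 q5-b->q5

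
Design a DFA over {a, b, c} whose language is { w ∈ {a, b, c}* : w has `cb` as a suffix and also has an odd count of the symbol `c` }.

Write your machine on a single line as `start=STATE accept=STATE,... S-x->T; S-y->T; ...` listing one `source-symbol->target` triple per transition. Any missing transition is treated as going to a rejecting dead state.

Run two small machines in parallel and take their product. The first has 3 states tracking how much of the suffix `cb` has currently been matched; the second has 2 states tracking the count of `c`s modulo 2. A product state is a pair (one from each), accepting exactly when both do.
6 states suffice.
        a   b   c  
>  S0   S0  S0  S1 
   S1   S2  S3  S4 
   S2   S2  S2  S4 
 * S3   S2  S2  S4 
   S4   S0  S5  S1 
   S5   S0  S0  S1 
(> = start, * = accepting)

start=S0; accept=S3; S0-a->S0; S0-b->S0; S0-c->S1; S1-a->S2; S1-b->S3; S1-c->S4; S2-a->S2; S2-b->S2; S2-c->S4; S3-a->S2; S3-b->S2; S3-c->S4; S4-a->S0; S4-b->S5; S4-c->S1; S5-a->S0; S5-b->S0; S5-c->S1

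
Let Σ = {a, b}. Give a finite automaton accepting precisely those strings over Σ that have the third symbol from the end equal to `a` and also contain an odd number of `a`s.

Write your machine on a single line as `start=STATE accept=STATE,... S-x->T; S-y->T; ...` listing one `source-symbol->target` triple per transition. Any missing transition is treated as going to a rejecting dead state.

start=S0; accept=S4,S7,S8,S9; S0-a->S1; S0-b->S0; S1-a->S2; S1-b->S3; S2-a->S4; S2-b->S5; S3-a->S6; S3-b->S7; S4-a->S2; S4-b->S8; S5-a->S9; S5-b->S0; S6-a->S10; S6-b->S5; S7-a->S6; S7-b->S11; S8-a->S6; S8-b->S7; S9-a->S2; S9-b->S3; S10-a->S2; S10-b->S8; S11-a->S6; S11-b->S11

Handle the two conditions separately and then intersect. One (15 states) tracks the last 3 symbols read; the other (2 states) tracks the count of `a`s modulo 2. Each combined state is a pair, one component from each; accept when both components accept. After merging equivalent states the machine shrinks.
With 12 states:
          a    b  
>  S0     S1   S0 
   S1     S2   S3 
   S2     S4   S5 
   S3     S6   S7 
 * S4     S2   S8 
   S5     S9   S0 
   S6    S10   S5 
 * S7     S6  S11 
 * S8     S6   S7 
 * S9     S2   S3 
   S10    S2   S8 
   S11    S6  S11 
(> = start, * = accepting)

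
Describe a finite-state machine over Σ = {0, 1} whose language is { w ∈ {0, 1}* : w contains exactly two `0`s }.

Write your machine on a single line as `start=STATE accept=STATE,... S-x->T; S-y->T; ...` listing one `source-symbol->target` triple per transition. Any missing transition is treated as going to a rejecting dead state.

start=s0; accept=s2; s0-0->s1; s0-1->s0; s1-0->s2; s1-1->s1; s2-0->s3; s2-1->s2; s3-0->s3; s3-1->s3

Only the number of `0`s matters, and only up to 3. Make a chain s0 → s1 → s2 → s3 advanced by each `0` (with s3 absorbing); every other symbol self-loops. The accepting set is {s2}.
        0   1  
>  s0   s1  s0 
   s1   s2  s1 
 * s2   s3  s2 
   s3   s3  s3 
(> = start, * = accepting)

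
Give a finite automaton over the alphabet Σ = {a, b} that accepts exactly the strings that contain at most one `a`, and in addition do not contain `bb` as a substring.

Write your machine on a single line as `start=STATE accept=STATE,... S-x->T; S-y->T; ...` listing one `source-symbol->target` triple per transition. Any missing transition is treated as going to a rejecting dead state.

Handle the two conditions separately and then intersect. The first has 3 states tracking the count of `a`s, saturating at 2; the second has 3 states tracking partial matches of the forbidden pattern `bb`. A product state is a pair (one from each), accepting exactly when both do.
9 states suffice.
        a   b  
>* s0   s1  s2 
 * s1   s3  s4 
 * s2   s1  s5 
   s3   s3  s6 
 * s4   s3  s7 
   s5   s7  s5 
   s6   s3  s8 
   s7   s8  s7 
   s8   s8  s8 
(> = start, * = accepting)

start=s0; accept=s0,s1,s2,s4; s0-a->s1; s0-b->s2; s1-a->s3; s1-b->s4; s2-a->s1; s2-b->s5; s3-a->s3; s3-b->s6; s4-a->s3; s4-b->s7; s5-a->s7; s5-b->s5; s6-a->s3; s6-b->s8; s7-a->s8; s7-b->s7; s8-a->s8; s8-b->s8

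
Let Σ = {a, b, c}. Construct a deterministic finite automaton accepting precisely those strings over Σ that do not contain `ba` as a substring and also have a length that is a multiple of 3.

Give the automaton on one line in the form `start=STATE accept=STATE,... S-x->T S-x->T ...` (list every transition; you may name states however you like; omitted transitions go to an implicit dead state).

start=q0 accept=q0,q6 q0-a->q1 q0-b->q2 q0-c->q1 q1-a->q3 q1-b->q4 q1-c->q3 q2-a->q5 q2-b->q4 q2-c->q3 q3-a->q0 q3-b->q6 q3-c->q0 q4-a->q5 q4-b->q6 q4-c->q0 q5-a->q5 q5-b->q5 q5-c->q5 q6-a->q5 q6-b->q2 q6-c->q1

Build one automaton per condition and run them in lockstep. The first has 3 states tracking partial matches of the forbidden pattern `ba`; the second has 3 states tracking the input length modulo 3. A product state is a pair (one from each), accepting exactly when both do. Equivalent product states are then merged.
        a   b   c  
>* q0   q1  q2  q1 
   q1   q3  q4  q3 
   q2   q5  q4  q3 
   q3   q0  q6  q0 
   q4   q5  q6  q0 
   q5   q5  q5  q5 
 * q6   q5  q2  q1 
(> = start, * = accepting)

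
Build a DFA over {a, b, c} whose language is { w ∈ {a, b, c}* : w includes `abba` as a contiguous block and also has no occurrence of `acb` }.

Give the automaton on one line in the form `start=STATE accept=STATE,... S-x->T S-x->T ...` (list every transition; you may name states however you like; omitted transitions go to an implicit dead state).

start=S0 accept=S6,S7,S8 S0-a->S1 S0-b->S0 S0-c->S0 S1-a->S1 S1-b->S2 S1-c->S3 S2-a->S1 S2-b->S4 S2-c->S0 S3-a->S1 S3-b->S5 S3-c->S0 S4-a->S6 S4-b->S0 S4-c->S0 S5-a->S5 S5-b->S5 S5-c->S5 S6-a->S6 S6-b->S7 S6-c->S8 S7-a->S6 S7-b->S7 S7-c->S7 S8-a->S6 S8-b->S5 S8-c->S7

Run two small machines in parallel and take their product. One (5 states) tracks whether and how much of `abba` has been seen; the other (4 states) tracks partial matches of the forbidden pattern `acb`. Each combined state is a pair, one component from each; accept when both components accept. Equivalent product states are then merged.
        a   b   c  
>  S0   S1  S0  S0 
   S1   S1  S2  S3 
   S2   S1  S4  S0 
   S3   S1  S5  S0 
   S4   S6  S0  S0 
   S5   S5  S5  S5 
 * S6   S6  S7  S8 
 * S7   S6  S7  S7 
 * S8   S6  S5  S7 
(> = start, * = accepting)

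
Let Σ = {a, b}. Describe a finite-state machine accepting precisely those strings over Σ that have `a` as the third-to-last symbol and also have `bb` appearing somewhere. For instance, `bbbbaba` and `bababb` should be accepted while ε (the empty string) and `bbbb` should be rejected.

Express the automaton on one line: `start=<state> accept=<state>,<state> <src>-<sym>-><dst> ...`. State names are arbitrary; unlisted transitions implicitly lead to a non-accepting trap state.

Handle the two conditions separately and then intersect. One (15 states) tracks the last 3 symbols read; the other (3 states) tracks whether and how much of `bb` has been seen. Each combined state is a pair, one component from each; accept when both components accept.
With 20 states:
          a    b  
>  s0     s1   s2 
   s1     s3   s4 
   s2     s5   s6 
   s3     s7   s8 
   s4     s9  s10 
   s5    s11  s12 
   s6    s13  s14 
   s7     s7   s8 
   s8     s9  s10 
   s9    s11  s12 
 * s10   s13  s14 
   s11    s7   s8 
   s12    s9  s10 
   s13   s15  s16 
   s14   s13  s14 
   s15   s17  s18 
   s16   s19  s10 
 * s17   s17  s18 
 * s18   s19  s10 
 * s19   s15  s16 
(> = start, * = accepting)

start=s0 accept=s10,s17,s18,s19 s0-a->s1 s0-b->s2 s1-a->s3 s1-b->s4 s2-a->s5 s2-b->s6 s3-a->s7 s3-b->s8 s4-a->s9 s4-b->s10 s5-a->s11 s5-b->s12 s6-a->s13 s6-b->s14 s7-a->s7 s7-b->s8 s8-a->s9 s8-b->s10 s9-a->s11 s9-b->s12 s10-a->s13 s10-b->s14 s11-a->s7 s11-b->s8 s12-a->s9 s12-b->s10 s13-a->s15 s13-b->s16 s14-a->s13 s14-b->s14 s15-a->s17 s15-b->s18 s16-a->s19 s16-b->s10 s17-a->s17 s17-b->s18 s18-a->s19 s18-b->s10 s19-a->s15 s19-b->s16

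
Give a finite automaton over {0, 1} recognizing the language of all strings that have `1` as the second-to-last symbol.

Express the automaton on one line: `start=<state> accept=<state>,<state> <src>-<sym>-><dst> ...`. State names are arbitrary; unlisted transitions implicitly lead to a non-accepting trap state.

start=S0 accept=S5,S6 S0-0->S1 S0-1->S2 S1-0->S3 S1-1->S4 S2-0->S5 S2-1->S6 S3-0->S3 S3-1->S4 S4-0->S5 S4-1->S6 S5-0->S3 S5-1->S4 S6-0->S5 S6-1->S6

A DFA must remember the last 2 symbols (since which symbol is second-to-last isn't known until the input ends). Use one state per possible window of the last ≤2 symbols; accept from those whose window starts with `1`.
7 states suffice.
        0   1  
>  S0   S1  S2 
   S1   S3  S4 
   S2   S5  S6 
   S3   S3  S4 
   S4   S5  S6 
 * S5   S3  S4 
 * S6   S5  S6 
(> = start, * = accepting)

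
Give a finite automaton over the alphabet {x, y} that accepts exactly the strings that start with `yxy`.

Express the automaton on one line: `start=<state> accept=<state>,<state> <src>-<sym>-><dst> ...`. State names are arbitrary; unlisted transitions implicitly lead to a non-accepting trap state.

start=S0 accept=S3 S0-x->S4 S0-y->S1 S1-x->S2 S1-y->S4 S2-x->S4 S2-y->S3 S3-x->S3 S3-y->S3 S4-x->S4 S4-y->S4

Check the first 3 symbols one by one: S0 through S2 record how many have matched `yxy` so far; any wrong symbol goes to the dead state S4. After all 3 match we enter the accepting sink S3.
With 5 states:
        x   y  
>  S0   S4  S1 
   S1   S2  S4 
   S2   S4  S3 
 * S3   S3  S3 
   S4   S4  S4 
(> = start, * = accepting)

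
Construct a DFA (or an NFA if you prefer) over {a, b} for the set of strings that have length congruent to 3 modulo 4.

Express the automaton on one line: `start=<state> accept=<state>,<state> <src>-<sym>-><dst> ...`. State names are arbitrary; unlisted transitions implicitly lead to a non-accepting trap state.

start=q0 accept=q3 q0-a->q1 q0-b->q1 q1-a->q2 q1-b->q2 q2-a->q3 q2-b->q3 q3-a->q0 q3-b->q0

Only the length mod 4 matters, so use a 4-cycle: from any state, every input symbol moves to the next state, wrapping q3 back to q0. Mark q3 accepting.
A 4-state machine:
        a   b  
>  q0   q1  q1 
   q1   q2  q2 
   q2   q3  q3 
 * q3   q0  q0 
(> = start, * = accepting)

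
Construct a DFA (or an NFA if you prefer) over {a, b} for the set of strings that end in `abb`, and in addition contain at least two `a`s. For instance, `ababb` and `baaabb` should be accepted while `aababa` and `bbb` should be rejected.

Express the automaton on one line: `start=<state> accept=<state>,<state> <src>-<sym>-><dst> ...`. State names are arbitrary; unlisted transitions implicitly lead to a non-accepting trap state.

Build one automaton per condition and run them in lockstep. One (4 states) tracks how much of the suffix `abb` has currently been matched; the other (4 states) tracks the count of `a`s, saturating at 3. Each combined state is a pair, one component from each; accept when both components accept. Equivalent product states are then merged.
A 5-state machine:
        a   b  
>  s0   s1  s0 
   s1   s2  s1 
   s2   s2  s3 
   s3   s2  s4 
 * s4   s2  s1 
(> = start, * = accepting)

start=s0 accept=s4 s0-a->s1 s0-b->s0 s1-a->s2 s1-b->s1 s2-a->s2 s2-b->s3 s3-a->s2 s3-b->s4 s4-a->s2 s4-b->s1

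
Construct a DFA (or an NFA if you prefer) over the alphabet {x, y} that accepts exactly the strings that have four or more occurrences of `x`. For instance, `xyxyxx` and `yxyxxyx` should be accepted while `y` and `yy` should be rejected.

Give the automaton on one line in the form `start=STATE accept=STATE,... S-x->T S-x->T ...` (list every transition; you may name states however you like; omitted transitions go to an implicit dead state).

start=S0 accept=S4,S5 S0-x->S1 S0-y->S0 S1-x->S2 S1-y->S1 S2-x->S3 S2-y->S2 S3-x->S4 S3-y->S3 S4-x->S5 S4-y->S4 S5-x->S5 S5-y->S5

Only the number of `x`s matters, and only up to 5. Make a chain S0 → S1 → S2 → S3 → S4 → S5 advanced by each `x` (with S5 absorbing); every other symbol self-loops. The accepting set is {S4, S5}.
A 6-state machine:
        x   y  
>  S0   S1  S0 
   S1   S2  S1 
   S2   S3  S2 
   S3   S4  S3 
 * S4   S5  S4 
 * S5   S5  S5 
(> = start, * = accepting)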